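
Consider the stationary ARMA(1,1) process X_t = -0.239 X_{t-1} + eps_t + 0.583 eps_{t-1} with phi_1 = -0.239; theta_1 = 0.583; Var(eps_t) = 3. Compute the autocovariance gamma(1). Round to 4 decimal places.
\gamma(1) = 0.9420

Multiply the model equation by X_{t-k} and take expectations. With theta_0 = psi_0 = 1 and psi_j the MA(infinity) weights, this gives
  gamma(k) - sum_i phi_i gamma(k-i) = c_k,
  c_k = sigma^2 * sum_{j=k..q} theta_j psi_{j-k}   (c_k = 0 for k > q),
using gamma(-m) = gamma(m).
psi-weights needed (psi_j = theta_j + sum_i phi_i psi_{j-i}):
  psi_1 = theta_1 + phi_1 = 0.583 + (-0.239) = 0.344
Right-hand sides:
  c_0 = sigma^2 (1 + theta_1 psi_1) = 3 * (1 + (0.583)(0.344)) = 3 * 1.200552 = 3.601656
  c_1 = sigma^2 theta_1 = 3 * (0.583) = 1.749
  c_2 = 0
Equations for k = 0 and k = 1 (AR order 1):
  gamma(0) = phi_1 gamma(1) + c_0
  gamma(1) = phi_1 gamma(0) + c_1
Substituting the second into the first: gamma(0) (1 - phi_1^2) = c_0 + phi_1 c_1, so
  gamma(0) = (c_0 + phi_1 c_1) / (1 - phi_1^2) = (3.601656 + (-0.239)(1.749)) / (1 - (-0.239)^2) = 3.183645 / 0.942879 = 3.376515.
  gamma(1) = phi_1 gamma(0) + c_1 = (-0.239)(3.376515) + (1.749) = 0.942013.
Therefore gamma(1) = 0.9420 (to 4 decimal places).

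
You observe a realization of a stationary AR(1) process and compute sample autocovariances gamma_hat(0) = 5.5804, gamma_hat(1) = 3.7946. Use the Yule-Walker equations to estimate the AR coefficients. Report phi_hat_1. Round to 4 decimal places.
\hat\phi_{1} = 0.6800

The Yule-Walker equations for an AR(p) process read, in matrix form,
  Gamma_p phi = r_p,   with   (Gamma_p)_{ij} = gamma(|i - j|),
                       (r_p)_i = gamma(i),   i,j = 1..p.
Substitute the sample gammas (Toeplitz matrix and right-hand side of size 1):
  Gamma_p = [[5.5804]]
  r_p     = [3.7946]
With p = 1 this is the single equation gamma(0) phi_1 = gamma(1):
  phi_hat_1 = gamma(1) / gamma(0) = 3.7946 / 5.5804 = 0.6800.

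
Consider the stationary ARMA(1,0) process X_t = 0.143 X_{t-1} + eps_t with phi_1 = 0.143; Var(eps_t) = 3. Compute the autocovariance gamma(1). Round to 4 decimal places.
\gamma(1) = 0.4380

Multiply the model equation by X_{t-k} and take expectations. With theta_0 = psi_0 = 1 and psi_j the MA(infinity) weights, this gives
  gamma(k) - sum_i phi_i gamma(k-i) = c_k,
  c_k = sigma^2 * sum_{j=k..q} theta_j psi_{j-k}   (c_k = 0 for k > q),
using gamma(-m) = gamma(m).
Pure AR (q = 0): c_0 = sigma^2 = 3, c_k = 0 for k >= 1.
Equations for k = 0 and k = 1 (AR order 1):
  gamma(0) = phi_1 gamma(1) + c_0
  gamma(1) = phi_1 gamma(0) + c_1
Substituting the second into the first: gamma(0) (1 - phi_1^2) = c_0 + phi_1 c_1, so
  gamma(0) = c_0 / (1 - phi_1^2) = 3 / (1 - (0.143)^2) = 3 / 0.979551 = 3.062628.
  gamma(1) = phi_1 gamma(0) = (0.143)(3.062628) = 0.437956.
Therefore gamma(1) = 0.4380 (to 4 decimal places).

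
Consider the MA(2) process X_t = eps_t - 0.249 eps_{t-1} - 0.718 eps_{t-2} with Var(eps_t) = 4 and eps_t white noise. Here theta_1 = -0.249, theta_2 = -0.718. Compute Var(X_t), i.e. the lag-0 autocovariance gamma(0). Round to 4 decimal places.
\gamma(0) = 6.3101

For an MA(q) process X_t = eps_t + sum_i theta_i eps_{t-i} with
Var(eps_t) = sigma^2, the variance is
  gamma(0) = sigma^2 * (1 + sum_i theta_i^2).
  sum_i theta_i^2 = (-0.249)^2 + (-0.718)^2 = 0.062001 + 0.515524 = 0.577525.
  gamma(0) = 4 * (1 + 0.577525) = 4 * 1.577525 = 6.3101.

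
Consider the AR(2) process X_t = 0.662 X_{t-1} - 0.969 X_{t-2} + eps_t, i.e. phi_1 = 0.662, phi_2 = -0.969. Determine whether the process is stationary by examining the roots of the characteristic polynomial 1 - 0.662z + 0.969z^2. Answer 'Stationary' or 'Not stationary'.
\text{Stationary}

The AR(p) characteristic polynomial is P(z) = 1 - 0.662z + 0.969z^2.
Stationarity requires all roots to lie outside the unit circle, i.e. |z| > 1 for every root.
Set 1 + (-0.662) z + (0.969) z^2 = 0, i.e. a z^2 + b z + c = 0 with a = 0.969, b = -0.662, c = 1.
Discriminant D = b^2 - 4ac = (-0.662)^2 - 4*(0.969)*1 = 0.438244 - (3.876) = -3.437756.
D < 0, so the roots are the complex-conjugate pair z = (-b +/- i sqrt(-D)) / (2a) = 0.3416 +/- 0.9567i.
For a conjugate pair |z|^2 = z * conj(z) = (product of roots) = c/a = 1/(0.969) = 1.031992, so |z| = sqrt(1.031992) = 1.0159 for both roots.
Moduli of all roots: 1.0159, 1.0159.
All moduli strictly greater than 1? Yes.
Verdict: Stationary.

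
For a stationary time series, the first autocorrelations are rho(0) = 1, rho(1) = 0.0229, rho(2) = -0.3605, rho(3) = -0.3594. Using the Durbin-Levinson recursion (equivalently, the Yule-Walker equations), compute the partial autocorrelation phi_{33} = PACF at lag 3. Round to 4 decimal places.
\phi_{33} = -0.3911

The PACF at lag k is phi_{kk}, the last component of the solution
to the Yule-Walker system G_k phi = r_k where
  (G_k)_{ij} = rho(|i - j|), (r_k)_i = rho(i), i,j = 1..k.
Equivalently, Durbin-Levinson gives phi_{kk} iteratively:
  phi_{11} = rho(1)
  phi_{kk} = [rho(k) - sum_{j=1..k-1} phi_{k-1,j} rho(k-j)]
            / [1 - sum_{j=1..k-1} phi_{k-1,j} rho(j)],
  phi_{k,j} = phi_{k-1,j} - phi_{kk} phi_{k-1,k-j},  j = 1..k-1.
Step k = 1:
  phi_11 = rho(1) = 0.0229.
Step k = 2:
  phi_22 = [rho(2) - phi_11 rho(1)] / [1 - phi_11 rho(1)] = [-0.3605 - (0.0229)(0.0229)] / [1 - (0.0229)(0.0229)]
         = -0.36102441 / 0.99947559 = -0.361214.
  Update: phi_21 = phi_11 - phi_22 phi_11 = 0.0229 - (-0.361214)(0.0229) = 0.031172.
Step k = 3:
  phi_33 = [rho(3) - phi_21 rho(2) - phi_22 rho(1)] / [1 - phi_21 rho(1) - phi_22 rho(2)]
    numerator   = -0.3594 - (0.031172)(-0.3605) - (-0.361214)(0.0229) = -0.33989077
    denominator = 1 - (0.031172)(0.0229) - (-0.361214)(-0.3605) = 0.86906858
  phi_33 = -0.33989077 / 0.86906858 = -0.3911.
Therefore phi_{33} = -0.3911.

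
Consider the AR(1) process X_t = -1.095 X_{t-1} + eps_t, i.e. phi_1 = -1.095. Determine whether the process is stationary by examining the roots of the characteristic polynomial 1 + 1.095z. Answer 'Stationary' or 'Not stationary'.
\text{Not stationary}

The AR(p) characteristic polynomial is P(z) = 1 + 1.095z.
Stationarity requires all roots to lie outside the unit circle, i.e. |z| > 1 for every root.
This is linear in z: 1 + (1.095) z = 0  =>  z = -1/(1.095) = -0.913242,  |z| = 0.913242.
Moduli of all roots: 0.9132.
All moduli strictly greater than 1? No.
Verdict: Not stationary.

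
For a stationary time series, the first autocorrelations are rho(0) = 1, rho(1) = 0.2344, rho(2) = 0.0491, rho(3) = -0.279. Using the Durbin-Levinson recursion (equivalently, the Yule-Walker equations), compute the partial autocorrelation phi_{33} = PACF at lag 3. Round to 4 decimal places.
\phi_{33} = -0.3060

The PACF at lag k is phi_{kk}, the last component of the solution
to the Yule-Walker system G_k phi = r_k where
  (G_k)_{ij} = rho(|i - j|), (r_k)_i = rho(i), i,j = 1..k.
Equivalently, Durbin-Levinson gives phi_{kk} iteratively:
  phi_{11} = rho(1)
  phi_{kk} = [rho(k) - sum_{j=1..k-1} phi_{k-1,j} rho(k-j)]
            / [1 - sum_{j=1..k-1} phi_{k-1,j} rho(j)],
  phi_{k,j} = phi_{k-1,j} - phi_{kk} phi_{k-1,k-j},  j = 1..k-1.
Step k = 1:
  phi_11 = rho(1) = 0.2344.
Step k = 2:
  phi_22 = [rho(2) - phi_11 rho(1)] / [1 - phi_11 rho(1)] = [0.0491 - (0.2344)(0.2344)] / [1 - (0.2344)(0.2344)]
         = -0.00584336 / 0.94505664 = -0.006183.
  Update: phi_21 = phi_11 - phi_22 phi_11 = 0.2344 - (-0.006183)(0.2344) = 0.235849.
Step k = 3:
  phi_33 = [rho(3) - phi_21 rho(2) - phi_22 rho(1)] / [1 - phi_21 rho(1) - phi_22 rho(2)]
    numerator   = -0.279 - (0.235849)(0.0491) - (-0.006183)(0.2344) = -0.28913089
    denominator = 1 - (0.235849)(0.2344) - (-0.006183)(0.0491) = 0.94502051
  phi_33 = -0.28913089 / 0.94502051 = -0.306.
Therefore phi_{33} = -0.3060.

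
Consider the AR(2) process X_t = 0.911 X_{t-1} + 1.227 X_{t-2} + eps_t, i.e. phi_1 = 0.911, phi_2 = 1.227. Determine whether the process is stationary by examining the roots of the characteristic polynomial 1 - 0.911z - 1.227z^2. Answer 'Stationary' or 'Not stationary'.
\text{Not stationary}

The AR(p) characteristic polynomial is P(z) = 1 - 0.911z - 1.227z^2.
Stationarity requires all roots to lie outside the unit circle, i.e. |z| > 1 for every root.
Set 1 + (-0.911) z + (-1.227) z^2 = 0, i.e. a z^2 + b z + c = 0 with a = -1.227, b = -0.911, c = 1.
Discriminant D = b^2 - 4ac = (-0.911)^2 - 4*(-1.227)*1 = 0.829921 - (-4.908) = 5.737921.
D >= 0, so the roots are real: z = (-b +/- sqrt(D)) / (2a) = (0.911 +/- 2.395396) / (-2.454).
  z_1 = (0.911 + 2.395396) / (-2.454) = -1.3473,   |z_1| = 1.3473.
  z_2 = (0.911 - 2.395396) / (-2.454) = 0.6049,   |z_2| = 0.6049.
Moduli of all roots: 1.3473, 0.6049.
All moduli strictly greater than 1? No.
Verdict: Not stationary.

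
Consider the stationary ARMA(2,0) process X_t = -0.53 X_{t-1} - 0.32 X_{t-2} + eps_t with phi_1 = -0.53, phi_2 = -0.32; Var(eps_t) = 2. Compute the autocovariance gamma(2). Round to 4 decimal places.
\gamma(2) = -0.2848

Multiply the model equation by X_{t-k} and take expectations. With theta_0 = psi_0 = 1 and psi_j the MA(infinity) weights, this gives
  gamma(k) - sum_i phi_i gamma(k-i) = c_k,
  c_k = sigma^2 * sum_{j=k..q} theta_j psi_{j-k}   (c_k = 0 for k > q),
using gamma(-m) = gamma(m).
Pure AR (q = 0): c_0 = sigma^2 = 2, c_k = 0 for k >= 1.
Equations for k = 0, 1, 2 (AR order 2, c_2 = 0):
  (E0) gamma(0) = phi_1 gamma(1) + phi_2 gamma(2) + c_0
  (E1) gamma(1) = phi_1 gamma(0) + phi_2 gamma(1) + c_1
  (E2) gamma(2) = phi_1 gamma(1) + phi_2 gamma(0)
From (E1): gamma(1) = A gamma(0) + B with
  A = phi_1 / (1 - phi_2) = -0.53 / 1.32 = -0.401515,   B = c_1 / (1 - phi_2) = 0 / 1.32 = 0.
Insert (E2) into (E0): gamma(0) (1 - phi_2^2) = phi_1 (1 + phi_2) gamma(1) + c_0.
  phi_1 (1 + phi_2) = (-0.53)(0.68) = -0.3604,   1 - phi_2^2 = 0.8976.
Replace gamma(1) by A gamma(0) + B and collect gamma(0):
  gamma(0) [0.8976 - (-0.3604)(-0.401515)] = c_0 = 2
  gamma(0) * 0.752894 = 2
  gamma(0) = 2 / 0.752894 = 2.656417.
  gamma(1) = A gamma(0) = (-0.401515)(2.656417) = -1.066592.
  gamma(2) = phi_1 gamma(1) + phi_2 gamma(0) = (-0.53)(-1.066592) + (-0.32)(2.656417) = -0.28476.
Therefore gamma(2) = -0.2848 (to 4 decimal places).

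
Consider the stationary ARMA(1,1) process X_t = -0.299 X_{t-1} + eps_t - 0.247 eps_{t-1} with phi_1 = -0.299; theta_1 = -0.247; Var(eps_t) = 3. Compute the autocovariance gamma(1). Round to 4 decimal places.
\gamma(1) = -1.9317

Multiply the model equation by X_{t-k} and take expectations. With theta_0 = psi_0 = 1 and psi_j the MA(infinity) weights, this gives
  gamma(k) - sum_i phi_i gamma(k-i) = c_k,
  c_k = sigma^2 * sum_{j=k..q} theta_j psi_{j-k}   (c_k = 0 for k > q),
using gamma(-m) = gamma(m).
psi-weights needed (psi_j = theta_j + sum_i phi_i psi_{j-i}):
  psi_1 = theta_1 + phi_1 = -0.247 + (-0.299) = -0.546
Right-hand sides:
  c_0 = sigma^2 (1 + theta_1 psi_1) = 3 * (1 + (-0.247)(-0.546)) = 3 * 1.134862 = 3.404586
  c_1 = sigma^2 theta_1 = 3 * (-0.247) = -0.741
  c_2 = 0
Equations for k = 0 and k = 1 (AR order 1):
  gamma(0) = phi_1 gamma(1) + c_0
  gamma(1) = phi_1 gamma(0) + c_1
Substituting the second into the first: gamma(0) (1 - phi_1^2) = c_0 + phi_1 c_1, so
  gamma(0) = (c_0 + phi_1 c_1) / (1 - phi_1^2) = (3.404586 + (-0.299)(-0.741)) / (1 - (-0.299)^2) = 3.626145 / 0.910599 = 3.982154.
  gamma(1) = phi_1 gamma(0) + c_1 = (-0.299)(3.982154) + (-0.741) = -1.931664.
Therefore gamma(1) = -1.9317 (to 4 decimal places).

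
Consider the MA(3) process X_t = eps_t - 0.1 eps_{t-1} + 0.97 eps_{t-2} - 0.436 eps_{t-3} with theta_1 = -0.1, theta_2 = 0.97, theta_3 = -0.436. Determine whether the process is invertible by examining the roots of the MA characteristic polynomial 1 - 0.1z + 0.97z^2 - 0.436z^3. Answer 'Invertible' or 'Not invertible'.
\text{Not invertible}

The MA(q) characteristic polynomial is P(z) = 1 - 0.1z + 0.97z^2 - 0.436z^3.
Invertibility requires all roots to lie outside the unit circle, i.e. |z| > 1 for every root.
Degree 3: look for a simple real root z0 first, then factor out (1 - z/z0) and solve the remaining quadratic.
Testing z0 = 2.5: P(2.5) = 1 + (-0.1)(2.5) + (0.97)(2.5)^2 + (-0.436)(2.5)^3
  = 1 + (-0.25) + (6.0625) + (-6.8125) = 0.  So z_0 = 2.5 is a root, |z_0| = 2.5.
Divide out the factor (1 - 0.4 z) = (1 - z/z0) (since 1/z0 = 0.4):
  P(z) = (1 - 0.4 z)(1 + (0.3) z + (1.09) z^2)
  [check: z-coef 0.3 - (0.4) = -0.1; z^2-coef 1.09 - (0.4)(0.3) = 0.97; z^3-coef -(0.4)(1.09) = -0.436.]
Remaining roots from the quadratic factor 1 + (0.3) z + (1.09) z^2:
  Set 1 + (0.3) z + (1.09) z^2 = 0, i.e. a z^2 + b z + c = 0 with a = 1.09, b = 0.3, c = 1.
  Discriminant D = b^2 - 4ac = (0.3)^2 - 4*(1.09)*1 = 0.09 - (4.36) = -4.27.
  D < 0, so the roots are the complex-conjugate pair z = (-b +/- i sqrt(-D)) / (2a) = -0.1376 +/- 0.9479i.
  For a conjugate pair |z|^2 = z * conj(z) = (product of roots) = c/a = 1/(1.09) = 0.917431, so |z| = sqrt(0.917431) = 0.9578 for both roots.
Moduli of all roots: 2.5000, 0.9578, 0.9578.
All moduli strictly greater than 1? No.
Verdict: Not invertible.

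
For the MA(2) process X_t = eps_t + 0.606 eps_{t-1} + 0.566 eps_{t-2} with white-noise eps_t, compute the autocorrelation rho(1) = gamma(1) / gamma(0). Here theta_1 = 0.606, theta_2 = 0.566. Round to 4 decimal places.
\rho(1) = 0.5623

For an MA(q) process with theta_0 = 1, the autocovariance is
  gamma(k) = sigma^2 * sum_{i=0..q-k} theta_i * theta_{i+k},
and rho(k) = gamma(k) / gamma(0). Sigma^2 cancels.
  numerator   = (1)*(0.606) + (0.606)*(0.566) = 0.948996.
  denominator = (1)^2 + (0.606)^2 + (0.566)^2 = 1.687592.
  rho(1) = 0.948996 / 1.687592 = 0.5623.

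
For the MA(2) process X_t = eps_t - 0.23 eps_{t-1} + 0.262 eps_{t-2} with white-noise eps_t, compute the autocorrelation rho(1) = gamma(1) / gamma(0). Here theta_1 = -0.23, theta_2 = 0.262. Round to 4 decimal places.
\rho(1) = -0.2588

For an MA(q) process with theta_0 = 1, the autocovariance is
  gamma(k) = sigma^2 * sum_{i=0..q-k} theta_i * theta_{i+k},
and rho(k) = gamma(k) / gamma(0). Sigma^2 cancels.
  numerator   = (1)*(-0.23) + (-0.23)*(0.262) = -0.29026.
  denominator = (1)^2 + (-0.23)^2 + (0.262)^2 = 1.121544.
  rho(1) = -0.29026 / 1.121544 = -0.2588.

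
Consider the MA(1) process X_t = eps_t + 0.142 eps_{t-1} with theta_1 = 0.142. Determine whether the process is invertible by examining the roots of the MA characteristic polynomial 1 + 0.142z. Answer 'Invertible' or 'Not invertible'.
\text{Invertible}

The MA(q) characteristic polynomial is P(z) = 1 + 0.142z.
Invertibility requires all roots to lie outside the unit circle, i.e. |z| > 1 for every root.
This is linear in z: 1 + (0.142) z = 0  =>  z = -1/(0.142) = -7.042254,  |z| = 7.042254.
Moduli of all roots: 7.0423.
All moduli strictly greater than 1? Yes.
Verdict: Invertible.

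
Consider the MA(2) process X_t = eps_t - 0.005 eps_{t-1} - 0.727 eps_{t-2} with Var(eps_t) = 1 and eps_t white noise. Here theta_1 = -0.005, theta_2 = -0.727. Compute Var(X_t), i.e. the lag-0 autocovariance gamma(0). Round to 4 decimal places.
\gamma(0) = 1.5286

For an MA(q) process X_t = eps_t + sum_i theta_i eps_{t-i} with
Var(eps_t) = sigma^2, the variance is
  gamma(0) = sigma^2 * (1 + sum_i theta_i^2).
  sum_i theta_i^2 = (-0.005)^2 + (-0.727)^2 = 0.000025 + 0.528529 = 0.528554.
  gamma(0) = 1 * (1 + 0.528554) = 1 * 1.528554 = 1.528554, which rounds to 1.5286.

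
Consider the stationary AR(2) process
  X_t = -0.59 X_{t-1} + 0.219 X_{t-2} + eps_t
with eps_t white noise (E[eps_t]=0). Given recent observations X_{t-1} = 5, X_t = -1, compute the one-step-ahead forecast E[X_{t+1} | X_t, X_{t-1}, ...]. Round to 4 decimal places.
E[X_{t+1} \mid \mathcal F_t] = 1.6850

For an AR(p) model X_t = c + sum_i phi_i X_{t-i} + eps_t, the
one-step-ahead conditional mean is
  E[X_{t+1} | X_t, ...] = c + sum_i phi_i X_{t+1-i}.
Substitute known values:
  E[X_{t+1} | ...] = (-0.59) * (-1) + (0.219) * (5)
                   = 1.6850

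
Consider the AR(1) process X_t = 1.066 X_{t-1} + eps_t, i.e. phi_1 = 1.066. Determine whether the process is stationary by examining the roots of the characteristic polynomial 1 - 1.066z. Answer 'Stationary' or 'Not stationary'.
\text{Not stationary}

The AR(p) characteristic polynomial is P(z) = 1 - 1.066z.
Stationarity requires all roots to lie outside the unit circle, i.e. |z| > 1 for every root.
This is linear in z: 1 + (-1.066) z = 0  =>  z = -1/(-1.066) = 0.938086,  |z| = 0.938086.
Moduli of all roots: 0.9381.
All moduli strictly greater than 1? No.
Verdict: Not stationary.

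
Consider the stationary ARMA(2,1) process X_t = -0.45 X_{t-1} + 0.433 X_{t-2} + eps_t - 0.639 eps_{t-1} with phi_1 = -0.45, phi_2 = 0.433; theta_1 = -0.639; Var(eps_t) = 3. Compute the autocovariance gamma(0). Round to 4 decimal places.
\gamma(0) = 24.1676

Multiply the model equation by X_{t-k} and take expectations. With theta_0 = psi_0 = 1 and psi_j the MA(infinity) weights, this gives
  gamma(k) - sum_i phi_i gamma(k-i) = c_k,
  c_k = sigma^2 * sum_{j=k..q} theta_j psi_{j-k}   (c_k = 0 for k > q),
using gamma(-m) = gamma(m).
psi-weights needed (psi_j = theta_j + sum_i phi_i psi_{j-i}):
  psi_1 = theta_1 + phi_1 = -0.639 + (-0.45) = -1.089
Right-hand sides:
  c_0 = sigma^2 (1 + theta_1 psi_1) = 3 * (1 + (-0.639)(-1.089)) = 3 * 1.695871 = 5.087613
  c_1 = sigma^2 theta_1 = 3 * (-0.639) = -1.917
  c_2 = 0
Equations for k = 0, 1, 2 (AR order 2, c_2 = 0):
  (E0) gamma(0) = phi_1 gamma(1) + phi_2 gamma(2) + c_0
  (E1) gamma(1) = phi_1 gamma(0) + phi_2 gamma(1) + c_1
  (E2) gamma(2) = phi_1 gamma(1) + phi_2 gamma(0)
From (E1): gamma(1) = A gamma(0) + B with
  A = phi_1 / (1 - phi_2) = -0.45 / 0.567 = -0.793651,   B = c_1 / (1 - phi_2) = -1.917 / 0.567 = -3.380952.
Insert (E2) into (E0): gamma(0) (1 - phi_2^2) = phi_1 (1 + phi_2) gamma(1) + c_0.
  phi_1 (1 + phi_2) = (-0.45)(1.433) = -0.64485,   1 - phi_2^2 = 0.812511.
Replace gamma(1) by A gamma(0) + B and collect gamma(0):
  gamma(0) [0.812511 - (-0.64485)(-0.793651)] = (-0.64485)(-3.380952) + 5.087613
  gamma(0) * 0.300725 = 7.26782
  gamma(0) = 7.26782 / 0.300725 = 24.167639.
Therefore gamma(0) = 24.1676 (to 4 decimal places).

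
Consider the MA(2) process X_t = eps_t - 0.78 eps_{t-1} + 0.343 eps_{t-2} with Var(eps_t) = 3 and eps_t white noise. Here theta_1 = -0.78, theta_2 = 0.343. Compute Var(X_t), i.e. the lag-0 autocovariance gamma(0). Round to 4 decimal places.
\gamma(0) = 5.1781

For an MA(q) process X_t = eps_t + sum_i theta_i eps_{t-i} with
Var(eps_t) = sigma^2, the variance is
  gamma(0) = sigma^2 * (1 + sum_i theta_i^2).
  sum_i theta_i^2 = (-0.78)^2 + (0.343)^2 = 0.6084 + 0.117649 = 0.726049.
  gamma(0) = 3 * (1 + 0.726049) = 3 * 1.726049 = 5.178147, which rounds to 5.1781.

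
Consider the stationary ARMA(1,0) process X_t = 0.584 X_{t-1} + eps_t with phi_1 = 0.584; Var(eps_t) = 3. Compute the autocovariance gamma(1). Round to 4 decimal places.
\gamma(1) = 2.6588

Multiply the model equation by X_{t-k} and take expectations. With theta_0 = psi_0 = 1 and psi_j the MA(infinity) weights, this gives
  gamma(k) - sum_i phi_i gamma(k-i) = c_k,
  c_k = sigma^2 * sum_{j=k..q} theta_j psi_{j-k}   (c_k = 0 for k > q),
using gamma(-m) = gamma(m).
Pure AR (q = 0): c_0 = sigma^2 = 3, c_k = 0 for k >= 1.
Equations for k = 0 and k = 1 (AR order 1):
  gamma(0) = phi_1 gamma(1) + c_0
  gamma(1) = phi_1 gamma(0) + c_1
Substituting the second into the first: gamma(0) (1 - phi_1^2) = c_0 + phi_1 c_1, so
  gamma(0) = c_0 / (1 - phi_1^2) = 3 / (1 - (0.584)^2) = 3 / 0.658944 = 4.552739.
  gamma(1) = phi_1 gamma(0) = (0.584)(4.552739) = 2.6588.
Therefore gamma(1) = 2.6588 (to 4 decimal places).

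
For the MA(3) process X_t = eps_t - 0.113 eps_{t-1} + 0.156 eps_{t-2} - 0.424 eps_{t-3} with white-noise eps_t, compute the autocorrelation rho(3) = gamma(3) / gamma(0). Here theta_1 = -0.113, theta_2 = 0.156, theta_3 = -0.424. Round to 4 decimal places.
\rho(3) = -0.3484

For an MA(q) process with theta_0 = 1, the autocovariance is
  gamma(k) = sigma^2 * sum_{i=0..q-k} theta_i * theta_{i+k},
and rho(k) = gamma(k) / gamma(0). Sigma^2 cancels.
  numerator   = (1)*(-0.424) = -0.424.
  denominator = (1)^2 + (-0.113)^2 + (0.156)^2 + (-0.424)^2 = 1.216881.
  rho(3) = -0.424 / 1.216881 = -0.3484.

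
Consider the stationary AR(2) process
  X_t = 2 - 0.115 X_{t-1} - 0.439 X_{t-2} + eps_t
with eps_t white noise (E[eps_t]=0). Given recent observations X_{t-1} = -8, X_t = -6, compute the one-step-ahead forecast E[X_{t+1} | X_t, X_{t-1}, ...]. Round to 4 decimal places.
E[X_{t+1} \mid \mathcal F_t] = 6.2020

For an AR(p) model X_t = c + sum_i phi_i X_{t-i} + eps_t, the
one-step-ahead conditional mean is
  E[X_{t+1} | X_t, ...] = c + sum_i phi_i X_{t+1-i}.
Substitute known values:
  E[X_{t+1} | ...] = 2 + (-0.115) * (-6) + (-0.439) * (-8)
                   = 6.2020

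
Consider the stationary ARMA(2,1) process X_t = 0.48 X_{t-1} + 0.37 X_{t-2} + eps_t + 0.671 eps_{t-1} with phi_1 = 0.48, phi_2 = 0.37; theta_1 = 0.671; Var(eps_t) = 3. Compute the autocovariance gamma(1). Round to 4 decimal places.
\gamma(1) = 18.8052

Multiply the model equation by X_{t-k} and take expectations. With theta_0 = psi_0 = 1 and psi_j the MA(infinity) weights, this gives
  gamma(k) - sum_i phi_i gamma(k-i) = c_k,
  c_k = sigma^2 * sum_{j=k..q} theta_j psi_{j-k}   (c_k = 0 for k > q),
using gamma(-m) = gamma(m).
psi-weights needed (psi_j = theta_j + sum_i phi_i psi_{j-i}):
  psi_1 = theta_1 + phi_1 = 0.671 + (0.48) = 1.151
Right-hand sides:
  c_0 = sigma^2 (1 + theta_1 psi_1) = 3 * (1 + (0.671)(1.151)) = 3 * 1.772321 = 5.316963
  c_1 = sigma^2 theta_1 = 3 * (0.671) = 2.013
  c_2 = 0
Equations for k = 0, 1, 2 (AR order 2, c_2 = 0):
  (E0) gamma(0) = phi_1 gamma(1) + phi_2 gamma(2) + c_0
  (E1) gamma(1) = phi_1 gamma(0) + phi_2 gamma(1) + c_1
  (E2) gamma(2) = phi_1 gamma(1) + phi_2 gamma(0)
From (E1): gamma(1) = A gamma(0) + B with
  A = phi_1 / (1 - phi_2) = 0.48 / 0.63 = 0.761905,   B = c_1 / (1 - phi_2) = 2.013 / 0.63 = 3.195238.
Insert (E2) into (E0): gamma(0) (1 - phi_2^2) = phi_1 (1 + phi_2) gamma(1) + c_0.
  phi_1 (1 + phi_2) = (0.48)(1.37) = 0.6576,   1 - phi_2^2 = 0.8631.
Replace gamma(1) by A gamma(0) + B and collect gamma(0):
  gamma(0) [0.8631 - (0.6576)(0.761905)] = (0.6576)(3.195238) + 5.316963
  gamma(0) * 0.362071 = 7.418152
  gamma(0) = 7.418152 / 0.362071 = 20.488089.
  gamma(1) = A gamma(0) + B = (0.761905)(20.488089) + (3.195238) = 18.80521.
Therefore gamma(1) = 18.8052 (to 4 decimal places).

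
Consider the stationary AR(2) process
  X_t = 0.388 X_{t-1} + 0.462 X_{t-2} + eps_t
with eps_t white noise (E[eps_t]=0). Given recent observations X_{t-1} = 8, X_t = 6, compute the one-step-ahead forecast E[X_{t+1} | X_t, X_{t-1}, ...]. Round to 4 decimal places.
E[X_{t+1} \mid \mathcal F_t] = 6.0240

For an AR(p) model X_t = c + sum_i phi_i X_{t-i} + eps_t, the
one-step-ahead conditional mean is
  E[X_{t+1} | X_t, ...] = c + sum_i phi_i X_{t+1-i}.
Substitute known values:
  E[X_{t+1} | ...] = (0.388) * (6) + (0.462) * (8)
                   = 6.0240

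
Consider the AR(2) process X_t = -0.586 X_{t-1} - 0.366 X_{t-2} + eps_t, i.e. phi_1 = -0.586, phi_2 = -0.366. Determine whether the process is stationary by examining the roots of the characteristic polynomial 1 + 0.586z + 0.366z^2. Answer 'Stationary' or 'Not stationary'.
\text{Stationary}

The AR(p) characteristic polynomial is P(z) = 1 + 0.586z + 0.366z^2.
Stationarity requires all roots to lie outside the unit circle, i.e. |z| > 1 for every root.
Set 1 + (0.586) z + (0.366) z^2 = 0, i.e. a z^2 + b z + c = 0 with a = 0.366, b = 0.586, c = 1.
Discriminant D = b^2 - 4ac = (0.586)^2 - 4*(0.366)*1 = 0.343396 - (1.464) = -1.120604.
D < 0, so the roots are the complex-conjugate pair z = (-b +/- i sqrt(-D)) / (2a) = -0.8005 +/- 1.4462i.
For a conjugate pair |z|^2 = z * conj(z) = (product of roots) = c/a = 1/(0.366) = 2.73224, so |z| = sqrt(2.73224) = 1.6529 for both roots.
Moduli of all roots: 1.6529, 1.6529.
All moduli strictly greater than 1? Yes.
Verdict: Stationary.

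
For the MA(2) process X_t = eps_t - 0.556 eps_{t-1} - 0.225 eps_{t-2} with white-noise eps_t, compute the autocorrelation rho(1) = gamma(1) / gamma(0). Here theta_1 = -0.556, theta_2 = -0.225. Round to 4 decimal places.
\rho(1) = -0.3169

For an MA(q) process with theta_0 = 1, the autocovariance is
  gamma(k) = sigma^2 * sum_{i=0..q-k} theta_i * theta_{i+k},
and rho(k) = gamma(k) / gamma(0). Sigma^2 cancels.
  numerator   = (1)*(-0.556) + (-0.556)*(-0.225) = -0.4309.
  denominator = (1)^2 + (-0.556)^2 + (-0.225)^2 = 1.359761.
  rho(1) = -0.4309 / 1.359761 = -0.3169.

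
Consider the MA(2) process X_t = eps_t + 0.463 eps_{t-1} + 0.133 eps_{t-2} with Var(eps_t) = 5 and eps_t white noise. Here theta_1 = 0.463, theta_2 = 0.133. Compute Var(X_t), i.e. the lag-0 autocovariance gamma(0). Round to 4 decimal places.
\gamma(0) = 6.1603

For an MA(q) process X_t = eps_t + sum_i theta_i eps_{t-i} with
Var(eps_t) = sigma^2, the variance is
  gamma(0) = sigma^2 * (1 + sum_i theta_i^2).
  sum_i theta_i^2 = (0.463)^2 + (0.133)^2 = 0.214369 + 0.017689 = 0.232058.
  gamma(0) = 5 * (1 + 0.232058) = 5 * 1.232058 = 6.16029, which rounds to 6.1603.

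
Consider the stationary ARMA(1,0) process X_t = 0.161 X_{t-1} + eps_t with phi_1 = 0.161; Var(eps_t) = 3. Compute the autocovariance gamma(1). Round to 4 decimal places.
\gamma(1) = 0.4959

Multiply the model equation by X_{t-k} and take expectations. With theta_0 = psi_0 = 1 and psi_j the MA(infinity) weights, this gives
  gamma(k) - sum_i phi_i gamma(k-i) = c_k,
  c_k = sigma^2 * sum_{j=k..q} theta_j psi_{j-k}   (c_k = 0 for k > q),
using gamma(-m) = gamma(m).
Pure AR (q = 0): c_0 = sigma^2 = 3, c_k = 0 for k >= 1.
Equations for k = 0 and k = 1 (AR order 1):
  gamma(0) = phi_1 gamma(1) + c_0
  gamma(1) = phi_1 gamma(0) + c_1
Substituting the second into the first: gamma(0) (1 - phi_1^2) = c_0 + phi_1 c_1, so
  gamma(0) = c_0 / (1 - phi_1^2) = 3 / (1 - (0.161)^2) = 3 / 0.974079 = 3.079832.
  gamma(1) = phi_1 gamma(0) = (0.161)(3.079832) = 0.495853.
Therefore gamma(1) = 0.4959 (to 4 decimal places).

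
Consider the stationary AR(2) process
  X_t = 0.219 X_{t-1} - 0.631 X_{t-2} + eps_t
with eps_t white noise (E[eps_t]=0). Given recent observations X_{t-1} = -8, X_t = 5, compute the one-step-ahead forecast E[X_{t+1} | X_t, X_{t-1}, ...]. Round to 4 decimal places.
E[X_{t+1} \mid \mathcal F_t] = 6.1430

For an AR(p) model X_t = c + sum_i phi_i X_{t-i} + eps_t, the
one-step-ahead conditional mean is
  E[X_{t+1} | X_t, ...] = c + sum_i phi_i X_{t+1-i}.
Substitute known values:
  E[X_{t+1} | ...] = (0.219) * (5) + (-0.631) * (-8)
                   = 6.1430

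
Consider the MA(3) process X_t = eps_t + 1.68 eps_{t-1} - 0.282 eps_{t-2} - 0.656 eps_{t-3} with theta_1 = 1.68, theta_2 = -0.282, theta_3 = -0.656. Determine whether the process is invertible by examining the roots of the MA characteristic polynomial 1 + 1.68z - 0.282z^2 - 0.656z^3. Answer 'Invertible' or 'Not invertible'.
\text{Not invertible}

The MA(q) characteristic polynomial is P(z) = 1 + 1.68z - 0.282z^2 - 0.656z^3.
Invertibility requires all roots to lie outside the unit circle, i.e. |z| > 1 for every root.
Degree 3: look for a simple real root z0 first, then factor out (1 - z/z0) and solve the remaining quadratic.
Testing z0 = -0.625: P(-0.625) = 1 + (1.68)(-0.625) + (-0.282)(-0.625)^2 + (-0.656)(-0.625)^3
  = 1 + (-1.05) + (-0.110156) + (0.160156) = 0.  So z_0 = -0.625 is a root, |z_0| = 0.625.
Divide out the factor (1 + 1.6 z) = (1 - z/z0) (since 1/z0 = -1.6):
  P(z) = (1 + 1.6 z)(1 + (0.08) z + (-0.41) z^2)
  [check: z-coef 0.08 - (-1.6) = 1.68; z^2-coef -0.41 - (-1.6)(0.08) = -0.282; z^3-coef -(-1.6)(-0.41) = -0.656.]
Remaining roots from the quadratic factor 1 + (0.08) z + (-0.41) z^2:
  Set 1 + (0.08) z + (-0.41) z^2 = 0, i.e. a z^2 + b z + c = 0 with a = -0.41, b = 0.08, c = 1.
  Discriminant D = b^2 - 4ac = (0.08)^2 - 4*(-0.41)*1 = 0.0064 - (-1.64) = 1.6464.
  D >= 0, so the roots are real: z = (-b +/- sqrt(D)) / (2a) = (-0.08 +/- 1.283121) / (-0.82).
    z_1 = (-0.08 + 1.283121) / (-0.82) = -1.4672,   |z_1| = 1.4672.
    z_2 = (-0.08 - 1.283121) / (-0.82) = 1.6623,   |z_2| = 1.6623.
Moduli of all roots: 0.6250, 1.4672, 1.6623.
All moduli strictly greater than 1? No.
Verdict: Not invertible.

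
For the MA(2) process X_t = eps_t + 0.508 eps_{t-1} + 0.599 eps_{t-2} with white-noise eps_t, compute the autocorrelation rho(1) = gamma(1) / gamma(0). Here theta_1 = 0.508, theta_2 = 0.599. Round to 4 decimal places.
\rho(1) = 0.5024

For an MA(q) process with theta_0 = 1, the autocovariance is
  gamma(k) = sigma^2 * sum_{i=0..q-k} theta_i * theta_{i+k},
and rho(k) = gamma(k) / gamma(0). Sigma^2 cancels.
  numerator   = (1)*(0.508) + (0.508)*(0.599) = 0.812292.
  denominator = (1)^2 + (0.508)^2 + (0.599)^2 = 1.616865.
  rho(1) = 0.812292 / 1.616865 = 0.5024.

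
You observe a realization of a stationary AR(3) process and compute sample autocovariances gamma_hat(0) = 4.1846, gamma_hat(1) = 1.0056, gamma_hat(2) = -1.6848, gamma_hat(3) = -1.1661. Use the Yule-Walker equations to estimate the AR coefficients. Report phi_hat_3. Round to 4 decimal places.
\hat\phi_{3} = -0.0240

The Yule-Walker equations for an AR(p) process read, in matrix form,
  Gamma_p phi = r_p,   with   (Gamma_p)_{ij} = gamma(|i - j|),
                       (r_p)_i = gamma(i),   i,j = 1..p.
Substitute the sample gammas (Toeplitz matrix and right-hand side of size 3):
  Gamma_p = [[4.1846, 1.0056, -1.6848], [1.0056, 4.1846, 1.0056], [-1.6848, 1.0056, 4.1846]]
  r_p     = [1.0056, -1.6848, -1.1661]
Written out (R1..R3):
  (R1) 4.1846 phi_1 + 1.0056 phi_2 - 1.6848 phi_3 = 1.0056
  (R2) 1.0056 phi_1 + 4.1846 phi_2 + 1.0056 phi_3 = -1.6848
  (R3) -1.6848 phi_1 + 1.0056 phi_2 + 4.1846 phi_3 = -1.1661
Gaussian elimination:
  R2 <- R2 - (1.0056/4.1846) R1 = R2 - (0.24031) R1:  3.942945 phi_2 + 1.410474 phi_3 = -1.926455
  R3 <- R3 - (-1.6848/4.1846) R1 = R3 - (-0.402619) R1:  1.410474 phi_2 + 3.506267 phi_3 = -0.761226
  R3 <- R3 - (1.410474/3.942945) R2 = R3 - (0.357721) R2:  3.001711 phi_3 = -0.072093
Back-substitution:
  phi_hat_3 = -0.072093 / 3.001711 = -0.024017
  phi_hat_2 = (-1.926455 - (1.410474)(-0.024017)) / 3.942945 = -0.479991
  phi_hat_1 = (1.0056 - (1.0056)(-0.479991) - (-1.6848)(-0.024017)) / 4.1846 = 0.345987
So phi_hat = [0.3460, -0.4800, -0.0240].
Therefore phi_hat_3 = -0.0240.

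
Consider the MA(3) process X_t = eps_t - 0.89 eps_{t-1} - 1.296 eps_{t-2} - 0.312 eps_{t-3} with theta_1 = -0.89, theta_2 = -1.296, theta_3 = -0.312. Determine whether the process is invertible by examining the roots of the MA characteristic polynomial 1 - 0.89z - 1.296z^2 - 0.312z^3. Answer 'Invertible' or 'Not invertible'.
\text{Not invertible}

The MA(q) characteristic polynomial is P(z) = 1 - 0.89z - 1.296z^2 - 0.312z^3.
Invertibility requires all roots to lie outside the unit circle, i.e. |z| > 1 for every root.
Degree 3: look for a simple real root z0 first, then factor out (1 - z/z0) and solve the remaining quadratic.
Testing z0 = -2.5: P(-2.5) = 1 + (-0.89)(-2.5) + (-1.296)(-2.5)^2 + (-0.312)(-2.5)^3
  = 1 + (2.225) + (-8.1) + (4.875) = 0.  So z_0 = -2.5 is a root, |z_0| = 2.5.
Divide out the factor (1 + 0.4 z) = (1 - z/z0) (since 1/z0 = -0.4):
  P(z) = (1 + 0.4 z)(1 + (-1.29) z + (-0.78) z^2)
  [check: z-coef -1.29 - (-0.4) = -0.89; z^2-coef -0.78 - (-0.4)(-1.29) = -1.296; z^3-coef -(-0.4)(-0.78) = -0.312.]
Remaining roots from the quadratic factor 1 + (-1.29) z + (-0.78) z^2:
  Set 1 + (-1.29) z + (-0.78) z^2 = 0, i.e. a z^2 + b z + c = 0 with a = -0.78, b = -1.29, c = 1.
  Discriminant D = b^2 - 4ac = (-1.29)^2 - 4*(-0.78)*1 = 1.6641 - (-3.12) = 4.7841.
  D >= 0, so the roots are real: z = (-b +/- sqrt(D)) / (2a) = (1.29 +/- 2.187259) / (-1.56).
    z_1 = (1.29 + 2.187259) / (-1.56) = -2.229,   |z_1| = 2.229.
    z_2 = (1.29 - 2.187259) / (-1.56) = 0.5752,   |z_2| = 0.5752.
Moduli of all roots: 2.5000, 2.2290, 0.5752.
All moduli strictly greater than 1? No.
Verdict: Not invertible.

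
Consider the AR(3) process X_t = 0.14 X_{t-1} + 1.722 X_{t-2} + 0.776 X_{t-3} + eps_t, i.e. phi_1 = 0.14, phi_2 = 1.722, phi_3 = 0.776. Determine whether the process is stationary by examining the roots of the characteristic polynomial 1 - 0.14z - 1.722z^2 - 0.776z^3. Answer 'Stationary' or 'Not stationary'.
\text{Not stationary}

The AR(p) characteristic polynomial is P(z) = 1 - 0.14z - 1.722z^2 - 0.776z^3.
Stationarity requires all roots to lie outside the unit circle, i.e. |z| > 1 for every root.
Degree 3: look for a simple real root z0 first, then factor out (1 - z/z0) and solve the remaining quadratic.
Testing z0 = -1.25: P(-1.25) = 1 + (-0.14)(-1.25) + (-1.722)(-1.25)^2 + (-0.776)(-1.25)^3
  = 1 + (0.175) + (-2.690625) + (1.515625) = 0.  So z_0 = -1.25 is a root, |z_0| = 1.25.
Divide out the factor (1 + 0.8 z) = (1 - z/z0) (since 1/z0 = -0.8):
  P(z) = (1 + 0.8 z)(1 + (-0.94) z + (-0.97) z^2)
  [check: z-coef -0.94 - (-0.8) = -0.14; z^2-coef -0.97 - (-0.8)(-0.94) = -1.722; z^3-coef -(-0.8)(-0.97) = -0.776.]
Remaining roots from the quadratic factor 1 + (-0.94) z + (-0.97) z^2:
  Set 1 + (-0.94) z + (-0.97) z^2 = 0, i.e. a z^2 + b z + c = 0 with a = -0.97, b = -0.94, c = 1.
  Discriminant D = b^2 - 4ac = (-0.94)^2 - 4*(-0.97)*1 = 0.8836 - (-3.88) = 4.7636.
  D >= 0, so the roots are real: z = (-b +/- sqrt(D)) / (2a) = (0.94 +/- 2.182567) / (-1.94).
    z_1 = (0.94 + 2.182567) / (-1.94) = -1.6096,   |z_1| = 1.6096.
    z_2 = (0.94 - 2.182567) / (-1.94) = 0.6405,   |z_2| = 0.6405.
Moduli of all roots: 1.2500, 1.6096, 0.6405.
All moduli strictly greater than 1? No.
Verdict: Not stationary.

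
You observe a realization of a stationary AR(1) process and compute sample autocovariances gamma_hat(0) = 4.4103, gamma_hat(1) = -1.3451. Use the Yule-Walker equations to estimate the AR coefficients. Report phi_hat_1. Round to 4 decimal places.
\hat\phi_{1} = -0.3050

The Yule-Walker equations for an AR(p) process read, in matrix form,
  Gamma_p phi = r_p,   with   (Gamma_p)_{ij} = gamma(|i - j|),
                       (r_p)_i = gamma(i),   i,j = 1..p.
Substitute the sample gammas (Toeplitz matrix and right-hand side of size 1):
  Gamma_p = [[4.4103]]
  r_p     = [-1.3451]
With p = 1 this is the single equation gamma(0) phi_1 = gamma(1):
  phi_hat_1 = gamma(1) / gamma(0) = -1.3451 / 4.4103 = -0.3050.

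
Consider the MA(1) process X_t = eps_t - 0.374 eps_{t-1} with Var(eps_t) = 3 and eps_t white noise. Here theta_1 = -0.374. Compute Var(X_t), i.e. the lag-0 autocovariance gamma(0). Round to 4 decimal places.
\gamma(0) = 3.4196

For an MA(q) process X_t = eps_t + sum_i theta_i eps_{t-i} with
Var(eps_t) = sigma^2, the variance is
  gamma(0) = sigma^2 * (1 + sum_i theta_i^2).
  sum_i theta_i^2 = (-0.374)^2 = 0.139876.
  gamma(0) = 3 * (1 + 0.139876) = 3 * 1.139876 = 3.419628, which rounds to 3.4196.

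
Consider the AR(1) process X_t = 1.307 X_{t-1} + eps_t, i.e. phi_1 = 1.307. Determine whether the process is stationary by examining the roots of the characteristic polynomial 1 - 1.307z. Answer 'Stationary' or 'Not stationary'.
\text{Not stationary}

The AR(p) characteristic polynomial is P(z) = 1 - 1.307z.
Stationarity requires all roots to lie outside the unit circle, i.e. |z| > 1 for every root.
This is linear in z: 1 + (-1.307) z = 0  =>  z = -1/(-1.307) = 0.765111,  |z| = 0.765111.
Moduli of all roots: 0.7651.
All moduli strictly greater than 1? No.
Verdict: Not stationary.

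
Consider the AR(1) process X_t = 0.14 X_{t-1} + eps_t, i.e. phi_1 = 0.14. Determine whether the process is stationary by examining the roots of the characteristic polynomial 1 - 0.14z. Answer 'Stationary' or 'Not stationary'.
\text{Stationary}

The AR(p) characteristic polynomial is P(z) = 1 - 0.14z.
Stationarity requires all roots to lie outside the unit circle, i.e. |z| > 1 for every root.
This is linear in z: 1 + (-0.14) z = 0  =>  z = -1/(-0.14) = 7.142857,  |z| = 7.142857.
Moduli of all roots: 7.1429.
All moduli strictly greater than 1? Yes.
Verdict: Stationary.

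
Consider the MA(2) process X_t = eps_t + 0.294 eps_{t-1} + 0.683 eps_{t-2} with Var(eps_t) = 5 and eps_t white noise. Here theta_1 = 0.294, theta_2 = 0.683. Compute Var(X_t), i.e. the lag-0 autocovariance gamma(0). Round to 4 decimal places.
\gamma(0) = 7.7646

For an MA(q) process X_t = eps_t + sum_i theta_i eps_{t-i} with
Var(eps_t) = sigma^2, the variance is
  gamma(0) = sigma^2 * (1 + sum_i theta_i^2).
  sum_i theta_i^2 = (0.294)^2 + (0.683)^2 = 0.086436 + 0.466489 = 0.552925.
  gamma(0) = 5 * (1 + 0.552925) = 5 * 1.552925 = 7.764625, which rounds to 7.7646.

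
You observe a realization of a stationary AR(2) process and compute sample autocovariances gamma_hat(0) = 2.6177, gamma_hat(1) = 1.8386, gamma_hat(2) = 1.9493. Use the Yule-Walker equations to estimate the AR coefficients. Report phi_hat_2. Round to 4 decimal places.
\hat\phi_{2} = 0.4960

The Yule-Walker equations for an AR(p) process read, in matrix form,
  Gamma_p phi = r_p,   with   (Gamma_p)_{ij} = gamma(|i - j|),
                       (r_p)_i = gamma(i),   i,j = 1..p.
Substitute the sample gammas (Toeplitz matrix and right-hand side of size 2):
  Gamma_p = [[2.6177, 1.8386], [1.8386, 2.6177]]
  r_p     = [1.8386, 1.9493]
Written out:
  2.6177 phi_1 + 1.8386 phi_2 = 1.8386
  1.8386 phi_1 + 2.6177 phi_2 = 1.9493
Solve by Cramer's rule:
  det = gamma(0)^2 - gamma(1)^2 = (2.6177)^2 - (1.8386)^2 = 6.85235329 - 3.38044996 = 3.47190333
  phi_hat_1 = [gamma(1) gamma(0) - gamma(1) gamma(2)] / det = [(1.8386)(2.6177) - (1.8386)(1.9493)] / 3.47190333 = 1.22892024 / 3.47190333 = 0.354
  phi_hat_2 = [gamma(0) gamma(2) - gamma(1)^2] / det = [(2.6177)(1.9493) - (1.8386)^2] / 3.47190333 = 1.72223265 / 3.47190333 = 0.496
So phi_hat = [0.3540, 0.4960].
Therefore phi_hat_2 = 0.4960.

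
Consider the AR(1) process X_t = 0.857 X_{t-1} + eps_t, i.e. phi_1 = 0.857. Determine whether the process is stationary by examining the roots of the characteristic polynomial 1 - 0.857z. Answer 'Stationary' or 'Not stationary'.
\text{Stationary}

The AR(p) characteristic polynomial is P(z) = 1 - 0.857z.
Stationarity requires all roots to lie outside the unit circle, i.e. |z| > 1 for every root.
This is linear in z: 1 + (-0.857) z = 0  =>  z = -1/(-0.857) = 1.166861,  |z| = 1.166861.
Moduli of all roots: 1.1669.
All moduli strictly greater than 1? Yes.
Verdict: Stationary.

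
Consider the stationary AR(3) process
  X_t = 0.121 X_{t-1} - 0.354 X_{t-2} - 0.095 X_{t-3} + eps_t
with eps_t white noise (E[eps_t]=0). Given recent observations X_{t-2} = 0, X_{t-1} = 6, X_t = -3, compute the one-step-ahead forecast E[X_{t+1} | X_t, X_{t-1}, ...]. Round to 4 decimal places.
E[X_{t+1} \mid \mathcal F_t] = -2.4870

For an AR(p) model X_t = c + sum_i phi_i X_{t-i} + eps_t, the
one-step-ahead conditional mean is
  E[X_{t+1} | X_t, ...] = c + sum_i phi_i X_{t+1-i}.
Substitute known values:
  E[X_{t+1} | ...] = (0.121) * (-3) + (-0.354) * (6) + (-0.095) * (0)
                   = -2.4870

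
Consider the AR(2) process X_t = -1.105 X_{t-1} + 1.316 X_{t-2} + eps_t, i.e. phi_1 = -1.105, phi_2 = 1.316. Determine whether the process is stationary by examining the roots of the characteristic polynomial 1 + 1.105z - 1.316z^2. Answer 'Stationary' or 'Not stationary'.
\text{Not stationary}

The AR(p) characteristic polynomial is P(z) = 1 + 1.105z - 1.316z^2.
Stationarity requires all roots to lie outside the unit circle, i.e. |z| > 1 for every root.
Set 1 + (1.105) z + (-1.316) z^2 = 0, i.e. a z^2 + b z + c = 0 with a = -1.316, b = 1.105, c = 1.
Discriminant D = b^2 - 4ac = (1.105)^2 - 4*(-1.316)*1 = 1.221025 - (-5.264) = 6.485025.
D >= 0, so the roots are real: z = (-b +/- sqrt(D)) / (2a) = (-1.105 +/- 2.546571) / (-2.632).
  z_1 = (-1.105 + 2.546571) / (-2.632) = -0.5477,   |z_1| = 0.5477.
  z_2 = (-1.105 - 2.546571) / (-2.632) = 1.3874,   |z_2| = 1.3874.
Moduli of all roots: 0.5477, 1.3874.
All moduli strictly greater than 1? No.
Verdict: Not stationary.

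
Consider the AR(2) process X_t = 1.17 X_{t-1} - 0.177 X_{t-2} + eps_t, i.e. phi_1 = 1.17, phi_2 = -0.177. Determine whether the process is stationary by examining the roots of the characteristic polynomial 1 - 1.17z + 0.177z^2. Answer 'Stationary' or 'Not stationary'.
\text{Stationary}

The AR(p) characteristic polynomial is P(z) = 1 - 1.17z + 0.177z^2.
Stationarity requires all roots to lie outside the unit circle, i.e. |z| > 1 for every root.
Set 1 + (-1.17) z + (0.177) z^2 = 0, i.e. a z^2 + b z + c = 0 with a = 0.177, b = -1.17, c = 1.
Discriminant D = b^2 - 4ac = (-1.17)^2 - 4*(0.177)*1 = 1.3689 - (0.708) = 0.6609.
D >= 0, so the roots are real: z = (-b +/- sqrt(D)) / (2a) = (1.17 +/- 0.812958) / (0.354).
  z_1 = (1.17 + 0.812958) / (0.354) = 5.6016,   |z_1| = 5.6016.
  z_2 = (1.17 - 0.812958) / (0.354) = 1.0086,   |z_2| = 1.0086.
Moduli of all roots: 5.6016, 1.0086.
All moduli strictly greater than 1? Yes.
Verdict: Stationary.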